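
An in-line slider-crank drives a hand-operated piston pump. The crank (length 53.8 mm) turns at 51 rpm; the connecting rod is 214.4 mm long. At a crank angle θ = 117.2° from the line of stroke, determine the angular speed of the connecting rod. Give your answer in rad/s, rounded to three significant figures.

0.628

ω = 5.341 rad/s (converted from 51 rpm).
The rod makes angle φ with the slider axis where L sinφ = r sinθ; differentiating, L cosφ·φ̇ = r ω cosθ.
L cosφ = √(L² − r² sin²θ) = 0.20899 m.
|ω_rod| = r ω |cosθ| / √(L² − r² sin²θ) = 0.0538·5.341·0.45710/0.20899 = 0.62844 rad/s.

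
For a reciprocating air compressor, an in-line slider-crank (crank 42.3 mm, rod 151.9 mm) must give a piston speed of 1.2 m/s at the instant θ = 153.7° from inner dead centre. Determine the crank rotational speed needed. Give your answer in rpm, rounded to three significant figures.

817

For an in-line slider-crank, |v_piston| = rω|sinθ|·[1 + r cosθ/√(L² − r² sin²θ)].
With r = 0.0423 m, L = 0.1519 m, θ = 153.7°: the bracketed kinematic factor |dx/dθ| = 0.014027 m.
ω = v/|dx/dθ| = 1.2/0.014027 = 85.549 rad/s.
N = 60ω/(2π) = 816.93 rpm.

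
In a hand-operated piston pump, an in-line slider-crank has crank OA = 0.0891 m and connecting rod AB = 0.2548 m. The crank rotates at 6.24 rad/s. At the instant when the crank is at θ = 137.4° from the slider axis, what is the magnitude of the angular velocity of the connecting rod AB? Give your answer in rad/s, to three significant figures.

1.65

ω = 6.24 rad/s
The rod makes angle φ with the slider axis where L sinφ = r sinθ; differentiating, L cosφ·φ̇ = r ω cosθ.
L cosφ = √(L² − r² sin²θ) = 0.24756 m.
|ω_rod| = r ω |cosθ| / √(L² − r² sin²θ) = 0.0891·6.24·0.73610/0.24756 = 1.6532 rad/s.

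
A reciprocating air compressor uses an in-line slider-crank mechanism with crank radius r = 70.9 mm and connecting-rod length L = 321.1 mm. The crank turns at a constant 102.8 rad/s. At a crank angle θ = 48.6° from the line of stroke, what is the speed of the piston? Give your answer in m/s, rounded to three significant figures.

6.28

ω = 102.8 rad/s
For an in-line slider-crank, x = r cosθ + √(L² − r² sin²θ), so v = −rω sinθ·[1 + r cosθ/√(L² − r² sin²θ)].
With r = 0.0709 m, L = 0.3211 m, θ = 48.6°: √(L² − r² sin²θ) = 0.31667 m.
v = −0.0709·102.8·0.75011·[1 + 0.0709·0.66131/0.31667] = -6.2767 m/s.
|v| = 6.2767 m/s.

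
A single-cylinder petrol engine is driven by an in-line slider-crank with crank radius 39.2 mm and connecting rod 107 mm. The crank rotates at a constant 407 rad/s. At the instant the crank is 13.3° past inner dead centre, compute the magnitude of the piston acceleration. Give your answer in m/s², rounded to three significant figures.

ω = 407 rad/s
x(θ) = r cosθ + √(L² − r² sin²θ); with ω constant, a = ω²·d²x/dθ².
d²x/dθ² = −r cosθ − r²(cos2θ)/√u − r⁴ sin²2θ/(4u^{3/2}),  u = L² − r² sin²θ = 0.0113677 m².
Substituting r = 0.0392 m, L = 0.107 m, θ = 13.3°: d²x/dθ² = -0.051133 m.
a = ω²·d²x/dθ² = (407)²·(-0.051133) = -8470.2 m/s²;  |a| = 8470.2 m/s².

8470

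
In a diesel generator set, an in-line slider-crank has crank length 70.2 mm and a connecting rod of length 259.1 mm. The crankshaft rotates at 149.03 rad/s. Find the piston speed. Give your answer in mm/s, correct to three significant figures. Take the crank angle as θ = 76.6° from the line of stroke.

10800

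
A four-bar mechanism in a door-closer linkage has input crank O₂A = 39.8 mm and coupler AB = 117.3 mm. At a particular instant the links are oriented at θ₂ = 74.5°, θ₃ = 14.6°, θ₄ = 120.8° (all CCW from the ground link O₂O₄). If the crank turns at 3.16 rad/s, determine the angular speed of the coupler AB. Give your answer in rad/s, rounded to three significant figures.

0.807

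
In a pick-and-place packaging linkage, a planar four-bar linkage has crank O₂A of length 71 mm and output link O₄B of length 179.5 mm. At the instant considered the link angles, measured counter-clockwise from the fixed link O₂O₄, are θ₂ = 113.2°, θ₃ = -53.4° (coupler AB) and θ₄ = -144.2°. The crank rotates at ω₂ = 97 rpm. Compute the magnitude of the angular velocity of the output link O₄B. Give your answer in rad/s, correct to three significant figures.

0.931

ω₂ = 10.16 rad/s (from 97 rpm).
Differentiating the loop-closure r₂e^{iθ₂}+r₃e^{iθ₃}=r₁+r₄e^{iθ₄} gives r₂ω₂e^{iθ₂}+r₃ω₃e^{iθ₃}=r₄ω₄e^{iθ₄}.
Eliminating the other unknown: ω₄ = r₂ω₂ sin(θ₂−θ₃) / [r₄ sin(θ₄−θ₃)].
Numerator sine = +0.23175; denominator sine = -0.99990.
Result = 0.071·10.16·(+0.23175) / (0.1795·(-0.99990)) = -0.93122 rad/s; magnitude 0.93122 rad/s.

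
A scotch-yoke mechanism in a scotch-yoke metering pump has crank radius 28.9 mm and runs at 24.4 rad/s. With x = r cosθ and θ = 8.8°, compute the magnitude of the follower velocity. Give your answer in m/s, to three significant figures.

ω = 24.4 rad/s
x = r cosθ ⇒ ẋ = −rω sinθ.
|v| = rω|sinθ| = 0.0289·24.4·|sin 8.8°| = 0.10788 m/s.

0.108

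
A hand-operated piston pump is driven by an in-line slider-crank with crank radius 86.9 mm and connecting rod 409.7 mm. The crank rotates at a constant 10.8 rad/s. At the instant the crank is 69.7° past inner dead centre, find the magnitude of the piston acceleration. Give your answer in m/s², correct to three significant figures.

ω = 10.8 rad/s
x(θ) = r cosθ + √(L² − r² sin²θ); with ω constant, a = ω²·d²x/dθ².
d²x/dθ² = −r cosθ − r²(cos2θ)/√u − r⁴ sin²2θ/(4u^{3/2}),  u = L² − r² sin²θ = 0.161211 m².
Substituting r = 0.0869 m, L = 0.4097 m, θ = 69.7°: d²x/dθ² = -0.015962 m.
a = ω²·d²x/dθ² = (10.8)²·(-0.015962) = -1.8618 m/s²;  |a| = 1.8618 m/s².

1.86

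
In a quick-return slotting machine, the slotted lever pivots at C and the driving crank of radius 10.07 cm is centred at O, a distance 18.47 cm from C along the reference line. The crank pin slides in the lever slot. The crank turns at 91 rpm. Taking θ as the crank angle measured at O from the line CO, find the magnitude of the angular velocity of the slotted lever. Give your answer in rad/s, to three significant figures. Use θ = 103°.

1.58

ω = 9.529 rad/s (from 91 rpm).
Crank pin A relative to C: A = (d + r cosθ, r sinθ); lever angle φ = atan2(r sinθ, d + r cosθ).
Differentiating tanφ: φ̇ = rω(d cosθ + r)/(d² + r² + 2dr cosθ).
d² + r² + 2dr cosθ = |CA|² = 0.0358867 m²;  d cosθ + r = +0.059152 m.
|ω_lever| = |0.1007·9.529·+0.059152| / 0.0358867 = 1.5817 rad/s.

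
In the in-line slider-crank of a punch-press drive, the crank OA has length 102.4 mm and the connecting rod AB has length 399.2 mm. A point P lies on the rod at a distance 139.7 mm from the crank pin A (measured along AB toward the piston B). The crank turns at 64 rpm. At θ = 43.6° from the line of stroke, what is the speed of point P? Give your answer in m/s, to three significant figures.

ω = 6.702 rad/s.  Crank-pin speed |V_A| = rω = 0.68629 m/s, perpendicular to OA.
Rod angle: sinφ = −(r/L) sinθ ⇒ φ = -10.189°; ω_rod = −rω cosθ/√(L²−r²sin²θ) = -1.2649 rad/s.
V_P = V_A + ω_rod × AP, with AP = 0.1397 m along the rod.
Components: V_Px = −rω sinθ − a·ω_rod·sinφ = -0.50454 m/s;  V_Py = rω cosθ + a·ω_rod·cosφ = +0.32307 m/s.
|V_P| = √(V_Px² + V_Py²) = 0.59911 m/s.

0.599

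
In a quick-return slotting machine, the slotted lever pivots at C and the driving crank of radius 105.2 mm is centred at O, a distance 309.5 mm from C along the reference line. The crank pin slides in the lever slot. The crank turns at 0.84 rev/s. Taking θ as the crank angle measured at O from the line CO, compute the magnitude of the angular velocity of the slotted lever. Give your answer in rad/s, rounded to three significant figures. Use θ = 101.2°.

ω = 5.278 rad/s (from 0.84 rev/s).
Crank pin A relative to C: A = (d + r cosθ, r sinθ); lever angle φ = atan2(r sinθ, d + r cosθ).
Differentiating tanφ: φ̇ = rω(d cosθ + r)/(d² + r² + 2dr cosθ).
d² + r² + 2dr cosθ = |CA|² = 0.094209 m²;  d cosθ + r = +0.045084 m.
|ω_lever| = |0.1052·5.278·+0.045084| / 0.094209 = 0.26571 rad/s.

0.266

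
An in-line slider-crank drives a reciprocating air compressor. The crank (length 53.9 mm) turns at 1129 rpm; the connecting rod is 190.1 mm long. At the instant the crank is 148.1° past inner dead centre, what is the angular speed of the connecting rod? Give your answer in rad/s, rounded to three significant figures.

ω = 118.2 rad/s (converted from 1129 rpm).
The rod makes angle φ with the slider axis where L sinφ = r sinθ; differentiating, L cosφ·φ̇ = r ω cosθ.
L cosφ = √(L² − r² sin²θ) = 0.18795 m.
|ω_rod| = r ω |cosθ| / √(L² − r² sin²θ) = 0.0539·118.2·0.84897/0.18795 = 28.784 rad/s.

28.8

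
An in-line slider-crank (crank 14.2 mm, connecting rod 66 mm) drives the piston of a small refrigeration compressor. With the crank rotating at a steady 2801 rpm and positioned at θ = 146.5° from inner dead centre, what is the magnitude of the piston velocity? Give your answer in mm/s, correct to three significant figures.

ω = 2π·2801/60 = 293.3 rad/s
For an in-line slider-crank, x = r cosθ + √(L² − r² sin²θ), so v = −rω sinθ·[1 + r cosθ/√(L² − r² sin²θ)].
With r = 0.0142 m, L = 0.066 m, θ = 146.5°: √(L² − r² sin²θ) = 0.065533 m.
v = −0.0142·293.3·0.55194·[1 + 0.0142·-0.83389/0.065533] = -1.8835 m/s.
|v| = 1.8835 m/s = 1883.5 mm/s.

1880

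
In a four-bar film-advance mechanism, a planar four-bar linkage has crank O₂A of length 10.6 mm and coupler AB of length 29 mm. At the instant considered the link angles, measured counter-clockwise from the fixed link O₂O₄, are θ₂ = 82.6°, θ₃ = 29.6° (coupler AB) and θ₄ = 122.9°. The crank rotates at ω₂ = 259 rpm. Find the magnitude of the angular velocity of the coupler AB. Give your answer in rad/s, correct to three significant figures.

6.42

ω₂ = 27.12 rad/s (from 259 rpm).
Differentiating the loop-closure r₂e^{iθ₂}+r₃e^{iθ₃}=r₁+r₄e^{iθ₄} gives r₂ω₂e^{iθ₂}+r₃ω₃e^{iθ₃}=r₄ω₄e^{iθ₄}.
Eliminating the other unknown: ω₃ = r₂ω₂ sin(θ₄−θ₂) / [r₃ sin(θ₃−θ₄)].
Numerator sine = +0.64679; denominator sine = -0.99834.
Result = 0.0106·27.12·(+0.64679) / (0.029·(-0.99834)) = -6.4227 rad/s; magnitude 6.4227 rad/s.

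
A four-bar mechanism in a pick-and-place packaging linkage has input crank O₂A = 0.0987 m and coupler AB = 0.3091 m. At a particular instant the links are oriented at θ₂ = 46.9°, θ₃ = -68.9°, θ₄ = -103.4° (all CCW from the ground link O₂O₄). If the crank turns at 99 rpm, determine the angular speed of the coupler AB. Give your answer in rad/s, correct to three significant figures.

2.90

ω₂ = 10.37 rad/s (from 99 rpm).
Differentiating the loop-closure r₂e^{iθ₂}+r₃e^{iθ₃}=r₁+r₄e^{iθ₄} gives r₂ω₂e^{iθ₂}+r₃ω₃e^{iθ₃}=r₄ω₄e^{iθ₄}.
Eliminating the other unknown: ω₃ = r₂ω₂ sin(θ₄−θ₂) / [r₃ sin(θ₃−θ₄)].
Numerator sine = -0.49546; denominator sine = +0.56641.
Result = 0.0987·10.37·(-0.49546) / (0.3091·(+0.56641)) = -2.8958 rad/s; magnitude 2.8958 rad/s.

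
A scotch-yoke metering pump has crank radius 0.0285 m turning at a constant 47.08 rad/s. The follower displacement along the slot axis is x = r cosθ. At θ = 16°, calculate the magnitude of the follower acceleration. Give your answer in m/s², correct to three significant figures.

60.7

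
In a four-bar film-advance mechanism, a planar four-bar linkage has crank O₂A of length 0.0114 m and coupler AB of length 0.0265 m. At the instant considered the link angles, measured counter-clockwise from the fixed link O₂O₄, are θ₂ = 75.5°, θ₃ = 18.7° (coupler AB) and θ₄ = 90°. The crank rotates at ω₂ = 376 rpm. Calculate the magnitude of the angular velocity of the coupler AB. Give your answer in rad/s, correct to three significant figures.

4.48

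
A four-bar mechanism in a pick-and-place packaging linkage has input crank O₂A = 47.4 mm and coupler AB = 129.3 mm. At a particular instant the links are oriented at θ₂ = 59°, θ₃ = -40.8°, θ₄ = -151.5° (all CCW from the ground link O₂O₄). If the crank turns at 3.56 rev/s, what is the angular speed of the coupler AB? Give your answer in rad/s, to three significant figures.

ω₂ = 22.37 rad/s (from 3.56 rev/s).
Differentiating the loop-closure r₂e^{iθ₂}+r₃e^{iθ₃}=r₁+r₄e^{iθ₄} gives r₂ω₂e^{iθ₂}+r₃ω₃e^{iθ₃}=r₄ω₄e^{iθ₄}.
Eliminating the other unknown: ω₃ = r₂ω₂ sin(θ₄−θ₂) / [r₃ sin(θ₃−θ₄)].
Numerator sine = +0.50754; denominator sine = +0.93544.
Result = 0.0474·22.37·(+0.50754) / (0.1293·(+0.93544)) = +4.449 rad/s; magnitude 4.449 rad/s.

4.45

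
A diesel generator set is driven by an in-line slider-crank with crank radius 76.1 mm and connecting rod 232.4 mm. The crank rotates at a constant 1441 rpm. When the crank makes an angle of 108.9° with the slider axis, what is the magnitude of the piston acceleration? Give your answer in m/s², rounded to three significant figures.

ω = 2π·1441/60 = 150.9 rad/s
x(θ) = r cosθ + √(L² − r² sin²θ); with ω constant, a = ω²·d²x/dθ².
d²x/dθ² = −r cosθ − r²(cos2θ)/√u − r⁴ sin²2θ/(4u^{3/2}),  u = L² − r² sin²θ = 0.0488262 m².
Substituting r = 0.0761 m, L = 0.2324 m, θ = 108.9°: d²x/dθ² = +0.045067 m.
a = ω²·d²x/dθ² = (150.9)²·(+0.045067) = +1026.2 m/s²;  |a| = 1026.2 m/s².

1030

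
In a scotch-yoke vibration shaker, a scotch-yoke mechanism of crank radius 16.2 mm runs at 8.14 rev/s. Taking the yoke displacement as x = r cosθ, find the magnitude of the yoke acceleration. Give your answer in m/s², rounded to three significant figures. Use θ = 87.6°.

1.77

ω = 51.15 rad/s (from 8.14 rev/s).
x = r cosθ ⇒ ẍ = −rω² cosθ (ω constant).
|a| = rω²|cosθ| = 0.0162·(51.15)²·|cos 87.6°| = 1.7745 m/s².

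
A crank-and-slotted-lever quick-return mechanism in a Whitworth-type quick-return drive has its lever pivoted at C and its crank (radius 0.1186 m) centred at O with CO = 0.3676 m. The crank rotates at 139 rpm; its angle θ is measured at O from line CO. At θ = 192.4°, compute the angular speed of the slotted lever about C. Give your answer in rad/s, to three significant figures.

ω = 14.56 rad/s (from 139 rpm).
Crank pin A relative to C: A = (d + r cosθ, r sinθ); lever angle φ = atan2(r sinθ, d + r cosθ).
Differentiating tanφ: φ̇ = rω(d cosθ + r)/(d² + r² + 2dr cosθ).
d² + r² + 2dr cosθ = |CA|² = 0.0640351 m²;  d cosθ + r = -0.24042 m.
|ω_lever| = |0.1186·14.56·-0.24042| / 0.0640351 = 6.4817 rad/s.

6.48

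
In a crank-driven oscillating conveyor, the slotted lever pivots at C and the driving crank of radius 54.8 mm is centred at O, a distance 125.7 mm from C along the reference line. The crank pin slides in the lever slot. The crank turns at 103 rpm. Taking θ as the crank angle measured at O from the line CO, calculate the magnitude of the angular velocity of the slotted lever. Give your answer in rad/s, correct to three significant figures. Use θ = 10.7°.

3.26

ω = 10.79 rad/s (from 103 rpm).
Crank pin A relative to C: A = (d + r cosθ, r sinθ); lever angle φ = atan2(r sinθ, d + r cosθ).
Differentiating tanφ: φ̇ = rω(d cosθ + r)/(d² + r² + 2dr cosθ).
d² + r² + 2dr cosθ = |CA|² = 0.0323407 m²;  d cosθ + r = +0.17831 m.
|ω_lever| = |0.0548·10.79·+0.17831| / 0.0323407 = 3.259 rad/s.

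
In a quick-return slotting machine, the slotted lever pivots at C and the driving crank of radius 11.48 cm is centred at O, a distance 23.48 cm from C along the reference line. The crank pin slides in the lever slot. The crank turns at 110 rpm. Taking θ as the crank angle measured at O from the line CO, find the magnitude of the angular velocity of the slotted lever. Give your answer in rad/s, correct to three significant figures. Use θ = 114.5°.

0.502

ω = 11.52 rad/s (from 110 rpm).
Crank pin A relative to C: A = (d + r cosθ, r sinθ); lever angle φ = atan2(r sinθ, d + r cosθ).
Differentiating tanφ: φ̇ = rω(d cosθ + r)/(d² + r² + 2dr cosθ).
d² + r² + 2dr cosθ = |CA|² = 0.0459539 m²;  d cosθ + r = +0.01743 m.
|ω_lever| = |0.1148·11.52·+0.01743| / 0.0459539 = 0.50158 rad/s.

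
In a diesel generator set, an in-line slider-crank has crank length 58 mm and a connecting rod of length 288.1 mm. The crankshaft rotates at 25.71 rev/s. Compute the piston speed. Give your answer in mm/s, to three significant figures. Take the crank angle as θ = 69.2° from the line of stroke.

ω = 2π·25.7 = 161.5 rad/s
For an in-line slider-crank, x = r cosθ + √(L² − r² sin²θ), so v = −rω sinθ·[1 + r cosθ/√(L² − r² sin²θ)].
With r = 0.058 m, L = 0.2881 m, θ = 69.2°: √(L² − r² sin²θ) = 0.28295 m.
v = −0.058·161.5·0.93483·[1 + 0.058·0.35511/0.28295] = -9.3963 m/s.
|v| = 9.3963 m/s = 9396.3 mm/s.

9400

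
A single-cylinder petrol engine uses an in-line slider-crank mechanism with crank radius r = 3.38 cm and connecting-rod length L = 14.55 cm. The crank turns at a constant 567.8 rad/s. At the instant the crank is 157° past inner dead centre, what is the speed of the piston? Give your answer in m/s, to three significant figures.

5.89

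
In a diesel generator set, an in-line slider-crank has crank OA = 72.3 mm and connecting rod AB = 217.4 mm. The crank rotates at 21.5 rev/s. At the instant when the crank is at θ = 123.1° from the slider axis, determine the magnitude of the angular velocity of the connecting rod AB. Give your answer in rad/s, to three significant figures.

25.5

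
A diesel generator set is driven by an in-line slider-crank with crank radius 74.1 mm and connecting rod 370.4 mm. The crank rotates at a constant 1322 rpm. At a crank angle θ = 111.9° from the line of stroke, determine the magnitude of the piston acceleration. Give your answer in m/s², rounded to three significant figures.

ω = 2π·1322/60 = 138.4 rad/s
x(θ) = r cosθ + √(L² − r² sin²θ); with ω constant, a = ω²·d²x/dθ².
d²x/dθ² = −r cosθ − r²(cos2θ)/√u − r⁴ sin²2θ/(4u^{3/2}),  u = L² − r² sin²θ = 0.132469 m².
Substituting r = 0.0741 m, L = 0.3704 m, θ = 111.9°: d²x/dθ² = +0.038452 m.
a = ω²·d²x/dθ² = (138.4)²·(+0.038452) = +736.95 m/s²;  |a| = 736.95 m/s².

737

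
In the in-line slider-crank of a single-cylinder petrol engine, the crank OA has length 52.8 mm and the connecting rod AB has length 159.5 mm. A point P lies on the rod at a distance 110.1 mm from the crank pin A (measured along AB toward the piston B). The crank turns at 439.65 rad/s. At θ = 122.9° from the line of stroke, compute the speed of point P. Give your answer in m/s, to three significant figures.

17.4

ω = 439.6 rad/s.  Crank-pin speed |V_A| = rω = 23.214 m/s, perpendicular to OA.
Rod angle: sinφ = −(r/L) sinθ ⇒ φ = -16.137°; ω_rod = −rω cosθ/√(L²−r²sin²θ) = +82.296 rad/s.
V_P = V_A + ω_rod × AP, with AP = 0.1101 m along the rod.
Components: V_Px = −rω sinθ − a·ω_rod·sinφ = -16.972 m/s;  V_Py = rω cosθ + a·ω_rod·cosφ = -3.9052 m/s.
|V_P| = √(V_Px² + V_Py²) = 17.416 m/s.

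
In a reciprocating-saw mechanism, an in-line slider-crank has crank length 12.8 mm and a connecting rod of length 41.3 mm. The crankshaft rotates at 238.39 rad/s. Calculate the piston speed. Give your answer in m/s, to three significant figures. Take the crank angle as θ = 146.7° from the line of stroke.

ω = 238.4 rad/s
For an in-line slider-crank, x = r cosθ + √(L² − r² sin²θ), so v = −rω sinθ·[1 + r cosθ/√(L² − r² sin²θ)].
With r = 0.0128 m, L = 0.0413 m, θ = 146.7°: √(L² − r² sin²θ) = 0.040698 m.
v = −0.0128·238.4·0.54902·[1 + 0.0128·-0.83581/0.040698] = -1.2349 m/s.
|v| = 1.2349 m/s.

1.23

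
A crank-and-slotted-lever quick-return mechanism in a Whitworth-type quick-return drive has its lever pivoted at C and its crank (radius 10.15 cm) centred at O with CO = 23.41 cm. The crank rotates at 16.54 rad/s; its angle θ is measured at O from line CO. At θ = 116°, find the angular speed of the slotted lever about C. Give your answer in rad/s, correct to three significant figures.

ω = 16.54 rad/s
Crank pin A relative to C: A = (d + r cosθ, r sinθ); lever angle φ = atan2(r sinθ, d + r cosθ).
Differentiating tanφ: φ̇ = rω(d cosθ + r)/(d² + r² + 2dr cosθ).
d² + r² + 2dr cosθ = |CA|² = 0.0442727 m²;  d cosθ + r = -0.0011227 m.
|ω_lever| = |0.1015·16.54·-0.0011227| / 0.0442727 = 0.042572 rad/s.

0.0426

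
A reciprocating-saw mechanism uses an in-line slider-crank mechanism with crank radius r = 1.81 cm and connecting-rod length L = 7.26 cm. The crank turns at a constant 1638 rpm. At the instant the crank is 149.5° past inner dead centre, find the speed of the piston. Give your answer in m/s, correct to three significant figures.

ω = 2π·1638/60 = 171.5 rad/s
For an in-line slider-crank, x = r cosθ + √(L² − r² sin²θ), so v = −rω sinθ·[1 + r cosθ/√(L² − r² sin²θ)].
With r = 0.0181 m, L = 0.0726 m, θ = 149.5°: √(L² − r² sin²θ) = 0.072016 m.
v = −0.0181·171.5·0.50754·[1 + 0.0181·-0.86163/0.072016] = -1.2345 m/s.
|v| = 1.2345 m/s.

1.23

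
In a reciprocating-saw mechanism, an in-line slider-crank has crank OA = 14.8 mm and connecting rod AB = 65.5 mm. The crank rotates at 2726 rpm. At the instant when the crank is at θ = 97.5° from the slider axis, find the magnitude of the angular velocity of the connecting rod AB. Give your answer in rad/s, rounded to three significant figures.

8.64

ω = 285.5 rad/s (converted from 2726 rpm).
The rod makes angle φ with the slider axis where L sinφ = r sinθ; differentiating, L cosφ·φ̇ = r ω cosθ.
L cosφ = √(L² − r² sin²θ) = 0.063835 m.
|ω_rod| = r ω |cosθ| / √(L² − r² sin²θ) = 0.0148·285.5·0.13053/0.063835 = 8.6388 rad/s.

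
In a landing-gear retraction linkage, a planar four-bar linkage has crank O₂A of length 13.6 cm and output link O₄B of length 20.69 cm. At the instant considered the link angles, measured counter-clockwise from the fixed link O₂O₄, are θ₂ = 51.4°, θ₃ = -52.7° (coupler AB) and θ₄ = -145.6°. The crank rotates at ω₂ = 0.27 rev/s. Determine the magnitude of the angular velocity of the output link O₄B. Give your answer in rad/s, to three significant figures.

ω₂ = 1.696 rad/s (from 0.27 rev/s).
Differentiating the loop-closure r₂e^{iθ₂}+r₃e^{iθ₃}=r₁+r₄e^{iθ₄} gives r₂ω₂e^{iθ₂}+r₃ω₃e^{iθ₃}=r₄ω₄e^{iθ₄}.
Eliminating the other unknown: ω₄ = r₂ω₂ sin(θ₂−θ₃) / [r₄ sin(θ₄−θ₃)].
Numerator sine = +0.96987; denominator sine = -0.99872.
Result = 0.136·1.696·(+0.96987) / (0.2069·(-0.99872)) = -1.0829 rad/s; magnitude 1.0829 rad/s.

1.08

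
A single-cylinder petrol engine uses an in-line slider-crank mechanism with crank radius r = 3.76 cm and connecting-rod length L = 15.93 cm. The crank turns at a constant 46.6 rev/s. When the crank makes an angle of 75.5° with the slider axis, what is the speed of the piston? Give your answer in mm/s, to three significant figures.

11300

ω = 2π·46.6 = 292.8 rad/s
For an in-line slider-crank, x = r cosθ + √(L² − r² sin²θ), so v = −rω sinθ·[1 + r cosθ/√(L² − r² sin²θ)].
With r = 0.0376 m, L = 0.1593 m, θ = 75.5°: √(L² − r² sin²θ) = 0.15509 m.
v = −0.0376·292.8·0.96815·[1 + 0.0376·0.25038/0.15509] = -11.305 m/s.
|v| = 11.305 m/s = 11305 mm/s.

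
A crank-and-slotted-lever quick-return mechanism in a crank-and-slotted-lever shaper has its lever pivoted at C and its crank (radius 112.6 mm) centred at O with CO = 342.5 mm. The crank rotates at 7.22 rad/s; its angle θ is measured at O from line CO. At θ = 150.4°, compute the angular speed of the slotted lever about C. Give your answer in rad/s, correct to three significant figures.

ω = 7.22 rad/s
Crank pin A relative to C: A = (d + r cosθ, r sinθ); lever angle φ = atan2(r sinθ, d + r cosθ).
Differentiating tanφ: φ̇ = rω(d cosθ + r)/(d² + r² + 2dr cosθ).
d² + r² + 2dr cosθ = |CA|² = 0.06292 m²;  d cosθ + r = -0.1852 m.
|ω_lever| = |0.1126·7.22·-0.1852| / 0.06292 = 2.3929 rad/s.

2.39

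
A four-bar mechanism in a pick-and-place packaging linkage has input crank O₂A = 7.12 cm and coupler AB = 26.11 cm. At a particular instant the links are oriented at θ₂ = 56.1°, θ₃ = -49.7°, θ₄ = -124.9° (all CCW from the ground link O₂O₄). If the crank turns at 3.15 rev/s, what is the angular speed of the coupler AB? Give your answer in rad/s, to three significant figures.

ω₂ = 19.79 rad/s (from 3.15 rev/s).
Differentiating the loop-closure r₂e^{iθ₂}+r₃e^{iθ₃}=r₁+r₄e^{iθ₄} gives r₂ω₂e^{iθ₂}+r₃ω₃e^{iθ₃}=r₄ω₄e^{iθ₄}.
Eliminating the other unknown: ω₃ = r₂ω₂ sin(θ₄−θ₂) / [r₃ sin(θ₃−θ₄)].
Numerator sine = +0.01745; denominator sine = +0.96682.
Result = 0.0712·19.79·(+0.01745) / (0.2611·(+0.96682)) = +0.097425 rad/s; magnitude 0.097425 rad/s.

0.0974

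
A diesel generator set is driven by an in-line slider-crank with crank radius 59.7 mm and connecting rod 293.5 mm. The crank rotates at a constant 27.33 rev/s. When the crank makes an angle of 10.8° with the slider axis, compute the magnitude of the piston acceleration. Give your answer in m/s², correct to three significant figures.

2060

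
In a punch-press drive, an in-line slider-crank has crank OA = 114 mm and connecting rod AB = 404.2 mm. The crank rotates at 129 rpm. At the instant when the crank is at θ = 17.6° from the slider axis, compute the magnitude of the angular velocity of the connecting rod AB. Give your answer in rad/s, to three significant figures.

ω = 13.51 rad/s (converted from 129 rpm).
The rod makes angle φ with the slider axis where L sinφ = r sinθ; differentiating, L cosφ·φ̇ = r ω cosθ.
L cosφ = √(L² − r² sin²θ) = 0.40273 m.
|ω_rod| = r ω |cosθ| / √(L² − r² sin²θ) = 0.114·13.51·0.95319/0.40273 = 3.645 rad/s.

3.64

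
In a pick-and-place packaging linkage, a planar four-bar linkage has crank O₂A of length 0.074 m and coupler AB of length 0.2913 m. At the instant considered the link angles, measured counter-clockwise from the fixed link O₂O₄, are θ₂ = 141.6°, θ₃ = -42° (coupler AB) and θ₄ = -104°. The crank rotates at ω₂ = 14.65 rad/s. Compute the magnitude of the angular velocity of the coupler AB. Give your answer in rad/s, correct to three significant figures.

3.84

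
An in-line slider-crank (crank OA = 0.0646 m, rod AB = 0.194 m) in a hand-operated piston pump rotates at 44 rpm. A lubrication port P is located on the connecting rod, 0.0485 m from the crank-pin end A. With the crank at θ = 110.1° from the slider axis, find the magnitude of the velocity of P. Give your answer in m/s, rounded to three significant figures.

ω = 4.608 rad/s.  Crank-pin speed |V_A| = rω = 0.29766 m/s, perpendicular to OA.
Rod angle: sinφ = −(r/L) sinθ ⇒ φ = -18.223°; ω_rod = −rω cosθ/√(L²−r²sin²θ) = +0.55512 rad/s.
V_P = V_A + ω_rod × AP, with AP = 0.0485 m along the rod.
Components: V_Px = −rω sinθ − a·ω_rod·sinφ = -0.27111 m/s;  V_Py = rω cosθ + a·ω_rod·cosφ = -0.076719 m/s.
|V_P| = √(V_Px² + V_Py²) = 0.28175 m/s.

0.282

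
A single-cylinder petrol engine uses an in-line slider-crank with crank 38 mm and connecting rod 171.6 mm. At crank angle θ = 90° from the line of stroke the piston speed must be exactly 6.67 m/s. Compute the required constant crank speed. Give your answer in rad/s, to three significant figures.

For an in-line slider-crank, |v_piston| = rω|sinθ|·[1 + r cosθ/√(L² − r² sin²θ)].
With r = 0.038 m, L = 0.1716 m, θ = 90°: the bracketed kinematic factor |dx/dθ| = 0.038 m.
ω = v/|dx/dθ| = 6.67/0.038 = 175.53 rad/s.

176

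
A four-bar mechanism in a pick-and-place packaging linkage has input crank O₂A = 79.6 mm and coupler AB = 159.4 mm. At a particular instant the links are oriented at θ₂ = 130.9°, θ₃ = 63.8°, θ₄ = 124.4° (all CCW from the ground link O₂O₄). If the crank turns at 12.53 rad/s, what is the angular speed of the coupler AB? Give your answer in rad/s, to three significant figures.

0.813

ω₂ = 12.53 rad/s
Differentiating the loop-closure r₂e^{iθ₂}+r₃e^{iθ₃}=r₁+r₄e^{iθ₄} gives r₂ω₂e^{iθ₂}+r₃ω₃e^{iθ₃}=r₄ω₄e^{iθ₄}.
Eliminating the other unknown: ω₃ = r₂ω₂ sin(θ₄−θ₂) / [r₃ sin(θ₃−θ₄)].
Numerator sine = -0.11320; denominator sine = -0.87121.
Result = 0.0796·12.53·(-0.11320) / (0.1594·(-0.87121)) = +0.81304 rad/s; magnitude 0.81304 rad/s.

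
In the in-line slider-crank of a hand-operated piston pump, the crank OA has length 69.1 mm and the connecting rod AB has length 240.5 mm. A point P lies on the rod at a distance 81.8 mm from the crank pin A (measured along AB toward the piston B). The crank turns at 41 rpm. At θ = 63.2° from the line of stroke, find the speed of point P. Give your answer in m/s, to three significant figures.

ω = 4.294 rad/s.  Crank-pin speed |V_A| = rω = 0.29668 m/s, perpendicular to OA.
Rod angle: sinφ = −(r/L) sinθ ⇒ φ = -14.860°; ω_rod = −rω cosθ/√(L²−r²sin²θ) = -0.57545 rad/s.
V_P = V_A + ω_rod × AP, with AP = 0.0818 m along the rod.
Components: V_Px = −rω sinθ − a·ω_rod·sinφ = -0.27689 m/s;  V_Py = rω cosθ + a·ω_rod·cosφ = +0.08827 m/s.
|V_P| = √(V_Px² + V_Py²) = 0.29062 m/s.

0.291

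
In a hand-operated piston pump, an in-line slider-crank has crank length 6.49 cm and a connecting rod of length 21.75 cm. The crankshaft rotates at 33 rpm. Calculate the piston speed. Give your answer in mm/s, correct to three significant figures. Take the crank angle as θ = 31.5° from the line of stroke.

ω = 2π·33/60 = 3.456 rad/s
For an in-line slider-crank, x = r cosθ + √(L² − r² sin²θ), so v = −rω sinθ·[1 + r cosθ/√(L² − r² sin²θ)].
With r = 0.0649 m, L = 0.2175 m, θ = 31.5°: √(L² − r² sin²θ) = 0.21484 m.
v = −0.0649·3.456·0.52250·[1 + 0.0649·0.85264/0.21484] = -0.14737 m/s.
|v| = 0.14737 m/s = 147.37 mm/s.

147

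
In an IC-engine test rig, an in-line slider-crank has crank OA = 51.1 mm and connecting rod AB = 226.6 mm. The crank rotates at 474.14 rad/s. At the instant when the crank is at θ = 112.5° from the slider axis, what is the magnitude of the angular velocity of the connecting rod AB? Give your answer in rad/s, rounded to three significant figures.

ω = 474.1 rad/s
The rod makes angle φ with the slider axis where L sinφ = r sinθ; differentiating, L cosφ·φ̇ = r ω cosθ.
L cosφ = √(L² − r² sin²θ) = 0.22163 m.
|ω_rod| = r ω |cosθ| / √(L² − r² sin²θ) = 0.0511·474.1·0.38268/0.22163 = 41.835 rad/s.

41.8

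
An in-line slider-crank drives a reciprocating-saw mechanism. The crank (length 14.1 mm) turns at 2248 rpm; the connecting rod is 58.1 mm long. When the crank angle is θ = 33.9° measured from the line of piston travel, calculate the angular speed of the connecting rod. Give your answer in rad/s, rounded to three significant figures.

47.9

ω = 235.4 rad/s (converted from 2248 rpm).
The rod makes angle φ with the slider axis where L sinφ = r sinθ; differentiating, L cosφ·φ̇ = r ω cosθ.
L cosφ = √(L² − r² sin²θ) = 0.057565 m.
|ω_rod| = r ω |cosθ| / √(L² − r² sin²θ) = 0.0141·235.4·0.83001/0.057565 = 47.859 rad/s.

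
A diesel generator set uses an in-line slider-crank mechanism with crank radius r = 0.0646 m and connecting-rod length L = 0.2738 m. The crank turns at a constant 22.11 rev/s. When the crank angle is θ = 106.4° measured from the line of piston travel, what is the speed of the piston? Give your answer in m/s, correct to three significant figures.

8.02

ω = 2π·22.1 = 138.9 rad/s
For an in-line slider-crank, x = r cosθ + √(L² − r² sin²θ), so v = −rω sinθ·[1 + r cosθ/√(L² − r² sin²θ)].
With r = 0.0646 m, L = 0.2738 m, θ = 106.4°: √(L² − r² sin²θ) = 0.26669 m.
v = −0.0646·138.9·0.95931·[1 + 0.0646·-0.28234/0.26669] = -8.0204 m/s.
|v| = 8.0204 m/s.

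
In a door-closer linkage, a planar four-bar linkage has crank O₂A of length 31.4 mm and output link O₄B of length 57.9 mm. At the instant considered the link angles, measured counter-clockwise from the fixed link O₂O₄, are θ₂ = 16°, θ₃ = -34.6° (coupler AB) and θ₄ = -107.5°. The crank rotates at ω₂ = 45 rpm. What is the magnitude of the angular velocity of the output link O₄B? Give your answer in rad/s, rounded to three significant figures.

2.07

ω₂ = 4.712 rad/s (from 45 rpm).
Differentiating the loop-closure r₂e^{iθ₂}+r₃e^{iθ₃}=r₁+r₄e^{iθ₄} gives r₂ω₂e^{iθ₂}+r₃ω₃e^{iθ₃}=r₄ω₄e^{iθ₄}.
Eliminating the other unknown: ω₄ = r₂ω₂ sin(θ₂−θ₃) / [r₄ sin(θ₄−θ₃)].
Numerator sine = +0.77273; denominator sine = -0.95579.
Result = 0.0314·4.712·(+0.77273) / (0.0579·(-0.95579)) = -2.0661 rad/s; magnitude 2.0661 rad/s.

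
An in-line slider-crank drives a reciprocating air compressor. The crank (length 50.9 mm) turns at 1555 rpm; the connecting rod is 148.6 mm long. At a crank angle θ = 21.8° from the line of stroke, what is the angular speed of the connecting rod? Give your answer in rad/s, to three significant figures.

52.2

ω = 162.8 rad/s (converted from 1555 rpm).
The rod makes angle φ with the slider axis where L sinφ = r sinθ; differentiating, L cosφ·φ̇ = r ω cosθ.
L cosφ = √(L² − r² sin²θ) = 0.14739 m.
|ω_rod| = r ω |cosθ| / √(L² − r² sin²θ) = 0.0509·162.8·0.92849/0.14739 = 52.213 rad/s.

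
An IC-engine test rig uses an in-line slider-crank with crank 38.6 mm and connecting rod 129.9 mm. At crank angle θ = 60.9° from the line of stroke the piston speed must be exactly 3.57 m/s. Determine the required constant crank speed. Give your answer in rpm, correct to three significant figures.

For an in-line slider-crank, |v_piston| = rω|sinθ|·[1 + r cosθ/√(L² − r² sin²θ)].
With r = 0.0386 m, L = 0.1299 m, θ = 60.9°: the bracketed kinematic factor |dx/dθ| = 0.038775 m.
ω = v/|dx/dθ| = 3.57/0.038775 = 92.07 rad/s.
N = 60ω/(2π) = 879.2 rpm.

879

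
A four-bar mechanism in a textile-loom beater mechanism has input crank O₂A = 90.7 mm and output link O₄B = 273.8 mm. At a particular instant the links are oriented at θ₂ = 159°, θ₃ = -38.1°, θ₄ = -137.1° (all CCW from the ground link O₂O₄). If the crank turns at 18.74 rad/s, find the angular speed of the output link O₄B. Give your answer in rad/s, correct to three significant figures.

1.85

ω₂ = 18.74 rad/s
Differentiating the loop-closure r₂e^{iθ₂}+r₃e^{iθ₃}=r₁+r₄e^{iθ₄} gives r₂ω₂e^{iθ₂}+r₃ω₃e^{iθ₃}=r₄ω₄e^{iθ₄}.
Eliminating the other unknown: ω₄ = r₂ω₂ sin(θ₂−θ₃) / [r₄ sin(θ₄−θ₃)].
Numerator sine = -0.29404; denominator sine = -0.98769.
Result = 0.0907·18.74·(-0.29404) / (0.2738·(-0.98769)) = +1.8481 rad/s; magnitude 1.8481 rad/s.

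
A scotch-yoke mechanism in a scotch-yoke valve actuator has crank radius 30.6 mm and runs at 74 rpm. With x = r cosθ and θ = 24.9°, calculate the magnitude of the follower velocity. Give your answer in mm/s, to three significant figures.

ω = 7.749 rad/s (from 74 rpm).
x = r cosθ ⇒ ẋ = −rω sinθ.
|v| = rω|sinθ| = 0.0306·7.749·|sin 24.9°| = 0.099839 m/s = 99.839 mm/s.

99.8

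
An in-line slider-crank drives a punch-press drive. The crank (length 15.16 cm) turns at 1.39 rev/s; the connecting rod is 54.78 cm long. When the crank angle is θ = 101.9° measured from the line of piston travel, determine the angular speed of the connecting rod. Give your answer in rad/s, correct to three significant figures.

ω = 8.734 rad/s (converted from 1.39 rev/s).
The rod makes angle φ with the slider axis where L sinφ = r sinθ; differentiating, L cosφ·φ̇ = r ω cosθ.
L cosφ = √(L² − r² sin²θ) = 0.52733 m.
|ω_rod| = r ω |cosθ| / √(L² − r² sin²θ) = 0.1516·8.734·0.20620/0.52733 = 0.51773 rad/s.

0.518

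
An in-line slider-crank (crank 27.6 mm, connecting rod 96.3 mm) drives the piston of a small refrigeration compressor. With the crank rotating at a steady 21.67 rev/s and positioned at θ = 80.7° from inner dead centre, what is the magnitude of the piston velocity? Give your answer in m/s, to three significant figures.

3.89

ω = 2π·21.7 = 136.2 rad/s
For an in-line slider-crank, x = r cosθ + √(L² − r² sin²θ), so v = −rω sinθ·[1 + r cosθ/√(L² − r² sin²θ)].
With r = 0.0276 m, L = 0.0963 m, θ = 80.7°: √(L² − r² sin²θ) = 0.092368 m.
v = −0.0276·136.2·0.98686·[1 + 0.0276·0.16160/0.092368] = -3.8876 m/s.
|v| = 3.8876 m/s.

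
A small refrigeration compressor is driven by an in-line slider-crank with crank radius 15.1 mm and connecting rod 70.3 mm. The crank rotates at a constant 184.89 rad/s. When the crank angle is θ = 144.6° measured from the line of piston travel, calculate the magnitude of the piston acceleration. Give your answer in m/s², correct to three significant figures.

ω = 184.9 rad/s
x(θ) = r cosθ + √(L² − r² sin²θ); with ω constant, a = ω²·d²x/dθ².
d²x/dθ² = −r cosθ − r²(cos2θ)/√u − r⁴ sin²2θ/(4u^{3/2}),  u = L² − r² sin²θ = 0.00486558 m².
Substituting r = 0.0151 m, L = 0.0703 m, θ = 144.6°: d²x/dθ² = +0.011199 m.
a = ω²·d²x/dθ² = (184.9)²·(+0.011199) = +382.84 m/s²;  |a| = 382.84 m/s².

383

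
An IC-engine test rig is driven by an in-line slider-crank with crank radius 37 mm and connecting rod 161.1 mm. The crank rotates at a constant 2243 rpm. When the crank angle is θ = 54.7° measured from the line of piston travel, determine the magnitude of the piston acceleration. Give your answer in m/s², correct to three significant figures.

ω = 2π·2243/60 = 234.9 rad/s
x(θ) = r cosθ + √(L² − r² sin²θ); with ω constant, a = ω²·d²x/dθ².
d²x/dθ² = −r cosθ − r²(cos2θ)/√u − r⁴ sin²2θ/(4u^{3/2}),  u = L² − r² sin²θ = 0.0250413 m².
Substituting r = 0.037 m, L = 0.1611 m, θ = 54.7°: d²x/dθ² = -0.018612 m.
a = ω²·d²x/dθ² = (234.9)²·(-0.018612) = -1026.9 m/s²;  |a| = 1026.9 m/s².

1030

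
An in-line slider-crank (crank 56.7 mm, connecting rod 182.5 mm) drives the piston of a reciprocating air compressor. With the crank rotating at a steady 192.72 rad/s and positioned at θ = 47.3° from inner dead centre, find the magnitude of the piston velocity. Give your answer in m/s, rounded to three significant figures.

9.77

ω = 192.7 rad/s
For an in-line slider-crank, x = r cosθ + √(L² − r² sin²θ), so v = −rω sinθ·[1 + r cosθ/√(L² − r² sin²θ)].
With r = 0.0567 m, L = 0.1825 m, θ = 47.3°: √(L² − r² sin²θ) = 0.17768 m.
v = −0.0567·192.7·0.73491·[1 + 0.0567·0.67816/0.17768] = -9.7685 m/s.
|v| = 9.7685 m/s.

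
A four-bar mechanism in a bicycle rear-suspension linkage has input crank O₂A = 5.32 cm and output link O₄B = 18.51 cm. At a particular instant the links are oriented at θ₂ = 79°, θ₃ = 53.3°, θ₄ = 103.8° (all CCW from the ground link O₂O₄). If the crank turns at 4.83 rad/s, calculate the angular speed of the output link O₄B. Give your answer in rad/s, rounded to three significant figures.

ω₂ = 4.83 rad/s
Differentiating the loop-closure r₂e^{iθ₂}+r₃e^{iθ₃}=r₁+r₄e^{iθ₄} gives r₂ω₂e^{iθ₂}+r₃ω₃e^{iθ₃}=r₄ω₄e^{iθ₄}.
Eliminating the other unknown: ω₄ = r₂ω₂ sin(θ₂−θ₃) / [r₄ sin(θ₄−θ₃)].
Numerator sine = +0.43366; denominator sine = +0.77162.
Result = 0.0532·4.83·(+0.43366) / (0.1851·(+0.77162)) = +0.78018 rad/s; magnitude 0.78018 rad/s.

0.780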